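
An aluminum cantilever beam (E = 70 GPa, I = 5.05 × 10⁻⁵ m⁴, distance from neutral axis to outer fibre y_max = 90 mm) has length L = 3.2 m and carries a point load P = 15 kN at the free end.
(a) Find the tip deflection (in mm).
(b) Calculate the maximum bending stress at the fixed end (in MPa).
(a) Tip deflection of a cantilever with an end point load: δ = P·L^3 / (3·E·I). Convert P = 15 kN = 15000 N, E = 70 GPa = 7 × 10¹⁰ Pa.
  δ = (15000 × 3.2^3) / (3 × (7 × 10¹⁰) × (5.05 × 10⁻⁵)) = 0.04635 m = 46.35 mm
(b) Maximum bending moment at the fixed end: M = P·L = 15000 × 3.2 = 48000 N·m. Convert y_max = 90 mm = 0.09 m.
  σ = M·y_max / I = (48000 × 0.09) / (5.05 × 10⁻⁵) = 8.554 × 10⁷ Pa = 85.54 MPa
Final answer: (a) δ = 46.35 mm, (b) σ = 85.54 MPa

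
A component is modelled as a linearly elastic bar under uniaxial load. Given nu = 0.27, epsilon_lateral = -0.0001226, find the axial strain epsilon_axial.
Model: a linearly elastic bar under uniaxial load, so epsilon_lateral = -nu·epsilon_axial.
Solve for epsilon_axial: epsilon_axial = -epsilon_lateral / nu.
Substitute:
  epsilon_axial = -(-0.0001226) / 0.27
  epsilon_axial = 0.0004541
Final answer: epsilon_axial = 0.0004541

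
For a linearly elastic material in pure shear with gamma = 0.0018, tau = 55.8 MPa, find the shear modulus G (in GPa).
Model: a linearly elastic material in pure shear, so tau = G·gamma.
Solve for G: G = tau / gamma.
Convert to SI units:
  tau = 55.8 MPa = 5.58 × 10⁷ Pa
Substitute:
  G = (5.58 × 10⁷) / 0.0018
  G = 3.1 × 10¹⁰ Pa
Convert: G = 3.1 × 10¹⁰ Pa = 31 GPa
Final answer: G = 31 GPa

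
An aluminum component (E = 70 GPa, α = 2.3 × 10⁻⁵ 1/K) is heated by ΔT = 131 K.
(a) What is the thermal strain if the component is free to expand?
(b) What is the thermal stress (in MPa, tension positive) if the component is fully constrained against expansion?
(a) Free thermal strain ε_th = α·ΔT = (2.3 × 10⁻⁵) × 131 = 0.003013
(b) Fully constrained, the expansion is suppressed, so σ = -E·α·ΔT. Convert E = 70 GPa = 7 × 10¹⁰ Pa.
  σ = -(7 × 10¹⁰) × (2.3 × 10⁻⁵) × 131 = -2.109 × 10⁸ Pa = -210.9 MPa (compressive)
Final answer: (a) ε_th = 0.003013, (b) σ = -210.9 MPa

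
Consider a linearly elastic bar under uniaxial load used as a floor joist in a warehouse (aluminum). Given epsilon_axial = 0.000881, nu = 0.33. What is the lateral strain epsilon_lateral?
Model: a linearly elastic bar under uniaxial load, so epsilon_lateral = -nu·epsilon_axial.
Substitute:
  epsilon_lateral = -(0.33 × 0.000881)
  epsilon_lateral = -0.0002907
Final answer: epsilon_lateral = -0.0002907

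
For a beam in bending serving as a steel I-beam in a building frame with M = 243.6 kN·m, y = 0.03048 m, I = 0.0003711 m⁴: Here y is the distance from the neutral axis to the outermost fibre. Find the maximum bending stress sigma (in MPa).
Model: a beam in bending, so sigma = (M·y) / I.
Convert to SI units:
  M = 243.6 kN·m = 243600 N·m
Substitute:
  sigma = (243600 × 0.03048) / 0.0003711
  sigma = 2.001 × 10⁷ Pa
Convert: sigma = 2.001 × 10⁷ Pa = 20.01 MPa
Final answer: sigma = 20.01 MPa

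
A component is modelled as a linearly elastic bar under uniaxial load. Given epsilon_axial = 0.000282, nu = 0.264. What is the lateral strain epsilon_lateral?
Model: a linearly elastic bar under uniaxial load, so epsilon_lateral = -nu·epsilon_axial.
Substitute:
  epsilon_lateral = -(0.264 × 0.000282)
  epsilon_lateral = -7.445 × 10⁻⁵
Final answer: epsilon_lateral = -7.445 × 10⁻⁵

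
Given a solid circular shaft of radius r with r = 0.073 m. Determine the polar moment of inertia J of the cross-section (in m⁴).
Model: a solid circular shaft of radius r, so J = (π·r^4) / 2.
Substitute:
  J = (π × 0.073^4) / 2
  J = 4.461 × 10⁻⁵ m⁴
Final answer: J = 4.461 × 10⁻⁵ m⁴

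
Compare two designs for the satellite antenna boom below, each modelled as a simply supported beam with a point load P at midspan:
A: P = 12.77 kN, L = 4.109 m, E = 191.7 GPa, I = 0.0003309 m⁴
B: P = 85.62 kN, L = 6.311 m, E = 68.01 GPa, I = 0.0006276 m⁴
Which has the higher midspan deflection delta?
Model: a simply supported beam with a point load P at midspan, so delta = (P·L^3) / (48·E·I) (SI units).
  A: delta = (12770 × 4.109^3) / (48 × (1.917 × 10¹¹) × 0.0003309) = 0.000291 m = 0.291 mm
  B: delta = (85620 × 6.311^3) / (48 × (6.801 × 10¹⁰) × 0.0006276) = 0.0105 m = 10.5 mm
10.5 mm > 0.291 mm, so B is larger.
Final answer: B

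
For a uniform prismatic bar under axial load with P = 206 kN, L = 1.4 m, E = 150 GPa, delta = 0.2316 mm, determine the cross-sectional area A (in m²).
Model: a uniform prismatic bar under axial load, so delta = (P·L) / (A·E).
Solve for A: A = (P·L) / (delta·E).
Convert to SI units:
  P = 206 kN = 206000 N
  E = 150 GPa = 1.5 × 10¹¹ Pa
  delta = 0.2316 mm = 0.0002316 m
Substitute:
  A = (206000 × 1.4) / (0.0002316 × (1.5 × 10¹¹))
  A = 0.008302 m²
Final answer: A = 0.008302 m²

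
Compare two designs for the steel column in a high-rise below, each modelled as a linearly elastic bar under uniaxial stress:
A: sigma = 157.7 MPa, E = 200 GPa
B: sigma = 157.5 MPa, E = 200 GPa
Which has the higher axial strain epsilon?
Model: a linearly elastic bar under uniaxial stress, so epsilon = sigma / E (SI units).
  A: epsilon = (1.577 × 10⁸) / (2 × 10¹¹) = 0.0007885
  B: epsilon = (1.575 × 10⁸) / (2 × 10¹¹) = 0.0007875
0.0007885 > 0.0007875, so A is larger.
Final answer: A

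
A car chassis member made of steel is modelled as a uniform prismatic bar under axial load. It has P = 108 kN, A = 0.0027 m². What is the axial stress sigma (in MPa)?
Model: a uniform prismatic bar under axial load, so sigma = P / A.
Convert to SI units:
  P = 108 kN = 108000 N
Substitute:
  sigma = 108000 / 0.0027
  sigma = 4 × 10⁷ Pa
Convert: sigma = 4 × 10⁷ Pa = 40 MPa
Final answer: sigma = 40 MPa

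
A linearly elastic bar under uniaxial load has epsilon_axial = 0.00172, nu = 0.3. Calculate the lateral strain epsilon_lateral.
Model: a linearly elastic bar under uniaxial load, so epsilon_lateral = -nu·epsilon_axial.
Substitute:
  epsilon_lateral = -(0.3 × 0.00172)
  epsilon_lateral = -0.000516
Final answer: epsilon_lateral = -0.000516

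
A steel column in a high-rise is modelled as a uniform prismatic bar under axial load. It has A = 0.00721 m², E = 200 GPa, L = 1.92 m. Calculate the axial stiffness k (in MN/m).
Model: a uniform prismatic bar under axial load, so k = (A·E) / L.
Convert to SI units:
  E = 200 GPa = 2 × 10¹¹ Pa
Substitute:
  k = (0.00721 × (2 × 10¹¹)) / 1.92
  k = 7.51 × 10⁸ N/m
Convert: k = 7.51 × 10⁸ N/m = 751 MN/m
Final answer: k = 751 MN/m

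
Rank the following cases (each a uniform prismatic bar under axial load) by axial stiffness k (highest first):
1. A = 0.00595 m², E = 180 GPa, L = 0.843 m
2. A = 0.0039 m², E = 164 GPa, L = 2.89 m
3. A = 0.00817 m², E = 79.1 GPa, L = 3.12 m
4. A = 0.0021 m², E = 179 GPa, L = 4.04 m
Model: a uniform prismatic bar under axial load, so k = (A·E) / L (SI units).
  Case 1: k = (0.00595 × (1.8 × 10¹¹)) / 0.843 = 1.27 × 10⁹ N/m = 1270 MN/m
  Case 2: k = (0.0039 × (1.64 × 10¹¹)) / 2.89 = 2.213 × 10⁸ N/m = 221.3 MN/m
  Case 3: k = (0.00817 × (7.91 × 10¹⁰)) / 3.12 = 2.071 × 10⁸ N/m = 207.1 MN/m
  Case 4: k = (0.0021 × (1.79 × 10¹¹)) / 4.04 = 9.304 × 10⁷ N/m = 93.04 MN/m
Ordering: 1270 MN/m (case 1) > 221.3 MN/m (case 2) > 207.1 MN/m (case 3) > 93.04 MN/m (case 4)
Final answer: 1, 2, 3, 4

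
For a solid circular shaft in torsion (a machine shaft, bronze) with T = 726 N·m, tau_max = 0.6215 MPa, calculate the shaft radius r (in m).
Model: a solid circular shaft in torsion, so tau_max = (2·T) / (π·r^3).
Solve for r: r = ((2·T) / (π·tau_max))^(1/3).
Convert to SI units:
  tau_max = 0.6215 MPa = 621500 Pa
Substitute:
  r = ((2 × 726) / (π × 621500))^(1/3)
  r = 0.0906 m
Final answer: r = 0.0906 m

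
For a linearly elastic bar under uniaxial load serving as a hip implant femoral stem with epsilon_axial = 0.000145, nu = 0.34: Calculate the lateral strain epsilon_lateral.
Model: a linearly elastic bar under uniaxial load, so epsilon_lateral = -nu·epsilon_axial.
Substitute:
  epsilon_lateral = -(0.34 × 0.000145)
  epsilon_lateral = -4.93 × 10⁻⁵
Final answer: epsilon_lateral = -4.93 × 10⁻⁵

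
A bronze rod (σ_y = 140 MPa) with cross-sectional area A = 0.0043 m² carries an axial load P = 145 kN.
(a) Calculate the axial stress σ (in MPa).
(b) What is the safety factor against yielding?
(a) Axial stress σ = P/A. Convert P = 145 kN = 145000 N.
  σ = 145000 / 0.0043 = 3.372 × 10⁷ Pa = 33.72 MPa
(b) Safety factor SF = σ_y/σ = 140 / 33.72 = 4.152
Final answer: (a) σ = 33.72 MPa, (b) SF = 4.152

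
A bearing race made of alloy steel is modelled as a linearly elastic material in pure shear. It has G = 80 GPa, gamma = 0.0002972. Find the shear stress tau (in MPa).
Model: a linearly elastic material in pure shear, so tau = G·gamma.
Convert to SI units:
  G = 80 GPa = 8 × 10¹⁰ Pa
Substitute:
  tau = (8 × 10¹⁰) × 0.0002972
  tau = 2.378 × 10⁷ Pa
Convert: tau = 2.378 × 10⁷ Pa = 23.78 MPa
Final answer: tau = 23.78 MPa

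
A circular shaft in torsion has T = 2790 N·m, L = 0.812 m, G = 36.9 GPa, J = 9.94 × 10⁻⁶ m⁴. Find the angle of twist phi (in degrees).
Model: a circular shaft in torsion, so phi = (T·L) / (G·J).
Convert to SI units:
  G = 36.9 GPa = 3.69 × 10¹⁰ Pa
Substitute:
  phi = (2790 × 0.812) / ((3.69 × 10¹⁰) × (9.94 × 10⁻⁶))
  phi = 0.006177 rad
Convert to degrees: phi = 0.006177 × 180/π = 0.3539°
Final answer: phi = 0.3539°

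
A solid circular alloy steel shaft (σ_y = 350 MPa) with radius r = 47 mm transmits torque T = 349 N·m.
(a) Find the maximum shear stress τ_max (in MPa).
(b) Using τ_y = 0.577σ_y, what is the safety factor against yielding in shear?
(a) For a solid circular shaft, τ_max = T·r/J with J = π·r^4/2, i.e. τ_max = 2·T / (π·r^3). Convert r = 47 mm = 0.047 m.
  τ_max = (2 × 349) / (π × 0.047^3) = 2.14 × 10⁶ Pa = 2.14 MPa
(b) τ_y = 0.577 × 350 = 201.95 MPa
  SF = τ_y/τ_max = 201.95 / 2.14 = 94.37
Final answer: (a) τ_max = 2.14 MPa, (b) SF = 94.37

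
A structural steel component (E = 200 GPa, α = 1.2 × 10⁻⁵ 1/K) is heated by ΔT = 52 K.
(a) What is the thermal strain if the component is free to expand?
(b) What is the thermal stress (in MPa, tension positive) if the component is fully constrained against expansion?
(a) Free thermal strain ε_th = α·ΔT = (1.2 × 10⁻⁵) × 52 = 0.000624
(b) Fully constrained, the expansion is suppressed, so σ = -E·α·ΔT. Convert E = 200 GPa = 2 × 10¹¹ Pa.
  σ = -(2 × 10¹¹) × (1.2 × 10⁻⁵) × 52 = -1.248 × 10⁸ Pa = -124.8 MPa (compressive)
Final answer: (a) ε_th = 0.000624, (b) σ = -124.8 MPa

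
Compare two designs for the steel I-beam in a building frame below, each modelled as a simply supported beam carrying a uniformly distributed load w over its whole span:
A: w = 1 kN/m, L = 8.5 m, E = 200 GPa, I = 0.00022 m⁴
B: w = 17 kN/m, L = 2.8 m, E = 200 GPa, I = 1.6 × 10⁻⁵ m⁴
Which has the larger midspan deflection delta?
Model: a simply supported beam carrying a uniformly distributed load w over its whole span, so delta = (5·w·L^4) / (384·E·I) (SI units).
  A: delta = (5 × 1000 × 8.5^4) / (384 × (2 × 10¹¹) × 0.00022) = 0.001545 m = 1.545 mm
  B: delta = (5 × 17000 × 2.8^4) / (384 × (2 × 10¹¹) × (1.6 × 10⁻⁵)) = 0.004252 m = 4.252 mm
4.252 mm > 1.545 mm, so B is larger.
Final answer: B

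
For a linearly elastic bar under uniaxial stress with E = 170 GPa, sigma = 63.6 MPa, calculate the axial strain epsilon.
Model: a linearly elastic bar under uniaxial stress, so sigma = E·epsilon.
Solve for epsilon: epsilon = sigma / E.
Convert to SI units:
  E = 170 GPa = 1.7 × 10¹¹ Pa
  sigma = 63.6 MPa = 6.36 × 10⁷ Pa
Substitute:
  epsilon = (6.36 × 10⁷) / (1.7 × 10¹¹)
  epsilon = 0.0003741
Final answer: epsilon = 0.0003741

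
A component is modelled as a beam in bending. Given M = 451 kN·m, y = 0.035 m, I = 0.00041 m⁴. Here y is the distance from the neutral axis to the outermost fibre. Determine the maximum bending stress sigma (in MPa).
Model: a beam in bending, so sigma = (M·y) / I.
Convert to SI units:
  M = 451 kN·m = 451000 N·m
Substitute:
  sigma = (451000 × 0.035) / 0.00041
  sigma = 3.85 × 10⁷ Pa
Convert: sigma = 3.85 × 10⁷ Pa = 38.5 MPa
Final answer: sigma = 38.5 MPa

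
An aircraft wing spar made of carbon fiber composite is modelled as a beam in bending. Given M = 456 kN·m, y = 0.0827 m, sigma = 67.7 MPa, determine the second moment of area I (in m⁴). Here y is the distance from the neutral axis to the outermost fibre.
Model: a beam in bending, so sigma = (M·y) / I.
Solve for I: I = (M·y) / sigma.
Convert to SI units:
  M = 456 kN·m = 456000 N·m
  sigma = 67.7 MPa = 6.77 × 10⁷ Pa
Substitute:
  I = (456000 × 0.0827) / (6.77 × 10⁷)
  I = 0.000557 m⁴
Final answer: I = 0.000557 m⁴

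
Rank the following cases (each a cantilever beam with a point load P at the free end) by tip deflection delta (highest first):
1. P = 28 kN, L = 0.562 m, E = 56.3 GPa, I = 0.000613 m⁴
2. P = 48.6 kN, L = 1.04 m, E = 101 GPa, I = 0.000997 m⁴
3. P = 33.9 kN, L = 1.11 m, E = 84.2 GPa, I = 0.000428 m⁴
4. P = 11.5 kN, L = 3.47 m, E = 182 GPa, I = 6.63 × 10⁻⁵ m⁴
Model: a cantilever beam with a point load P at the free end, so delta = (P·L^3) / (3·E·I) (SI units).
  Case 1: delta = (28000 × 0.562^3) / (3 × (5.63 × 10¹⁰) × 0.000613) = 4.8 × 10⁻⁵ m = 0.048 mm
  Case 2: delta = (48600 × 1.04^3) / (3 × (1.01 × 10¹¹) × 0.000997) = 0.000181 m = 0.181 mm
  Case 3: delta = (33900 × 1.11^3) / (3 × (8.42 × 10¹⁰) × 0.000428) = 0.0004288 m = 0.4288 mm
  Case 4: delta = (11500 × 3.47^3) / (3 × (1.82 × 10¹¹) × (6.63 × 10⁻⁵)) = 0.01327 m = 13.27 mm
Ordering: 13.27 mm (case 4) > 0.4288 mm (case 3) > 0.181 mm (case 2) > 0.048 mm (case 1)
Final answer: 4, 3, 2, 1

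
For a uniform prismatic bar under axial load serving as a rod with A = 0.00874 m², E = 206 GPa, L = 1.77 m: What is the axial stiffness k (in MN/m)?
Model: a uniform prismatic bar under axial load, so k = (A·E) / L.
Convert to SI units:
  E = 206 GPa = 2.06 × 10¹¹ Pa
Substitute:
  k = (0.00874 × (2.06 × 10¹¹)) / 1.77
  k = 1.017 × 10⁹ N/m
Convert: k = 1.017 × 10⁹ N/m = 1017 MN/m
Final answer: k = 1017 MN/m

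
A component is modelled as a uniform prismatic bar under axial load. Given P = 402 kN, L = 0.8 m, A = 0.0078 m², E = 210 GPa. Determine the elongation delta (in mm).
Model: a uniform prismatic bar under axial load, so delta = (P·L) / (A·E).
Convert to SI units:
  P = 402 kN = 402000 N
  E = 210 GPa = 2.1 × 10¹¹ Pa
Substitute:
  delta = (402000 × 0.8) / (0.0078 × (2.1 × 10¹¹))
  delta = 0.0001963 m
Convert: delta = 0.0001963 m = 0.1963 mm
Final answer: delta = 0.1963 mm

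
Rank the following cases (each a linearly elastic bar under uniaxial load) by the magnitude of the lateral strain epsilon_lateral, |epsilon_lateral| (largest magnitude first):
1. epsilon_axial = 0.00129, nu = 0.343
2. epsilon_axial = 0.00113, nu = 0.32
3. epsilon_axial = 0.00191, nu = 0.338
Model: a linearly elastic bar under uniaxial load, so epsilon_lateral = -nu·epsilon_axial (SI units).
  Case 1: epsilon_lateral = -(0.343 × 0.00129) = -0.0004425
  Case 2: epsilon_lateral = -(0.32 × 0.00113) = -0.0003616
  Case 3: epsilon_lateral = -(0.338 × 0.00191) = -0.0006456
Ordering by |epsilon_lateral|: 0.0006456 (case 3) > 0.0004425 (case 1) > 0.0003616 (case 2)
Final answer: 3, 1, 2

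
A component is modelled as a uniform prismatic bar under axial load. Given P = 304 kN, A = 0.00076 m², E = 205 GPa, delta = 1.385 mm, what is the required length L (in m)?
Model: a uniform prismatic bar under axial load, so delta = (P·L) / (A·E).
Solve for L: L = (delta·A·E) / P.
Convert to SI units:
  P = 304 kN = 304000 N
  E = 205 GPa = 2.05 × 10¹¹ Pa
  delta = 1.385 mm = 0.001385 m
Substitute:
  L = (0.001385 × 0.00076 × (2.05 × 10¹¹)) / 304000
  L = 0.7098 m
Final answer: L = 0.7098 m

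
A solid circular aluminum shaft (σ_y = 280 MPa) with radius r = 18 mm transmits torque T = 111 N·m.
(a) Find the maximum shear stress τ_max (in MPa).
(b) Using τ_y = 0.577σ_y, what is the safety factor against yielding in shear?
(a) For a solid circular shaft, τ_max = T·r/J with J = π·r^4/2, i.e. τ_max = 2·T / (π·r^3). Convert r = 18 mm = 0.018 m.
  τ_max = (2 × 111) / (π × 0.018^3) = 1.212 × 10⁷ Pa = 12.12 MPa
(b) τ_y = 0.577 × 280 = 161.56 MPa
  SF = τ_y/τ_max = 161.56 / 12.12 = 13.33
Final answer: (a) τ_max = 12.12 MPa, (b) SF = 13.33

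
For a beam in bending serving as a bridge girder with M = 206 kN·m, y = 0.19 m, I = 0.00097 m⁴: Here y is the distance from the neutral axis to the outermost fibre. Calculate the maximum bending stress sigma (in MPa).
Model: a beam in bending, so sigma = (M·y) / I.
Convert to SI units:
  M = 206 kN·m = 206000 N·m
Substitute:
  sigma = (206000 × 0.19) / 0.00097
  sigma = 4.035 × 10⁷ Pa
Convert: sigma = 4.035 × 10⁷ Pa = 40.35 MPa
Final answer: sigma = 40.35 MPa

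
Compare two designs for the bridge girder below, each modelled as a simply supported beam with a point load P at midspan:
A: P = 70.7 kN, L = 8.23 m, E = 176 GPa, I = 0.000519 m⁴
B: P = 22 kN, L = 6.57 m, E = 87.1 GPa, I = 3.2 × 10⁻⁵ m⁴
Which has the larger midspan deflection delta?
Model: a simply supported beam with a point load P at midspan, so delta = (P·L^3) / (48·E·I) (SI units).
  A: delta = (70700 × 8.23^3) / (48 × (1.76 × 10¹¹) × 0.000519) = 0.008989 m = 8.989 mm
  B: delta = (22000 × 6.57^3) / (48 × (8.71 × 10¹⁰) × (3.2 × 10⁻⁵)) = 0.04663 m = 46.63 mm
46.63 mm > 8.989 mm, so B is larger.
Final answer: B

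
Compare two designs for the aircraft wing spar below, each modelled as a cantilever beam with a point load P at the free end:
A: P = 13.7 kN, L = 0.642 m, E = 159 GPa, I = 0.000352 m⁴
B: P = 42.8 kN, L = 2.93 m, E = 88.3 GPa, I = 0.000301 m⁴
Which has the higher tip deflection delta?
Model: a cantilever beam with a point load P at the free end, so delta = (P·L^3) / (3·E·I) (SI units).
  A: delta = (13700 × 0.642^3) / (3 × (1.59 × 10¹¹) × 0.000352) = 2.159 × 10⁻⁵ m = 0.02159 mm
  B: delta = (42800 × 2.93^3) / (3 × (8.83 × 10¹⁰) × 0.000301) = 0.0135 m = 13.5 mm
13.5 mm > 0.02159 mm, so B is larger.
Final answer: B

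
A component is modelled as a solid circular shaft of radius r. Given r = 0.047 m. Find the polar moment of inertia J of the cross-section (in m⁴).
Model: a solid circular shaft of radius r, so J = (π·r^4) / 2.
Substitute:
  J = (π × 0.047^4) / 2
  J = 7.665 × 10⁻⁶ m⁴
Final answer: J = 7.665 × 10⁻⁶ m⁴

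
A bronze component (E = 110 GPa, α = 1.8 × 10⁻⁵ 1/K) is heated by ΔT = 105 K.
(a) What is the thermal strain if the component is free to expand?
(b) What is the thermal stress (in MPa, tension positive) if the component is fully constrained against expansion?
(a) Free thermal strain ε_th = α·ΔT = (1.8 × 10⁻⁵) × 105 = 0.00189
(b) Fully constrained, the expansion is suppressed, so σ = -E·α·ΔT. Convert E = 110 GPa = 1.1 × 10¹¹ Pa.
  σ = -(1.1 × 10¹¹) × (1.8 × 10⁻⁵) × 105 = -2.079 × 10⁸ Pa = -207.9 MPa (compressive)
Final answer: (a) ε_th = 0.00189, (b) σ = -207.9 MPa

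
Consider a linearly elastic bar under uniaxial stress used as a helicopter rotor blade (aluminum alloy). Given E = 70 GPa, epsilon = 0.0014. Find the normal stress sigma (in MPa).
Model: a linearly elastic bar under uniaxial stress, so sigma = E·epsilon.
Convert to SI units:
  E = 70 GPa = 7 × 10¹⁰ Pa
Substitute:
  sigma = (7 × 10¹⁰) × 0.0014
  sigma = 9.8 × 10⁷ Pa
Convert: sigma = 9.8 × 10⁷ Pa = 98 MPa
Final answer: sigma = 98 MPa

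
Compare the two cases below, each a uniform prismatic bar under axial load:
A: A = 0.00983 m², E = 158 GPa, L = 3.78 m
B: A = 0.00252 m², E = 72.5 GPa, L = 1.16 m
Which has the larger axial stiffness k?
Model: a uniform prismatic bar under axial load, so k = (A·E) / L (SI units).
  A: k = (0.00983 × (1.58 × 10¹¹)) / 3.78 = 4.109 × 10⁸ N/m = 410.9 MN/m
  B: k = (0.00252 × (7.25 × 10¹⁰)) / 1.16 = 1.575 × 10⁸ N/m = 157.5 MN/m
410.9 MN/m > 157.5 MN/m, so A is larger.
Final answer: A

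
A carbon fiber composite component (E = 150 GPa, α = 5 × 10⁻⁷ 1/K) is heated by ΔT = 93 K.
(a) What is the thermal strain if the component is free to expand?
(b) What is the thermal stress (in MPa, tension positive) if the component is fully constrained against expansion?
(a) Free thermal strain ε_th = α·ΔT = (5 × 10⁻⁷) × 93 = 4.65 × 10⁻⁵
(b) Fully constrained, the expansion is suppressed, so σ = -E·α·ΔT. Convert E = 150 GPa = 1.5 × 10¹¹ Pa.
  σ = -(1.5 × 10¹¹) × (5 × 10⁻⁷) × 93 = -6.975 × 10⁶ Pa = -6.975 MPa (compressive)
Final answer: (a) ε_th = 4.65 × 10⁻⁵, (b) σ = -6.975 MPa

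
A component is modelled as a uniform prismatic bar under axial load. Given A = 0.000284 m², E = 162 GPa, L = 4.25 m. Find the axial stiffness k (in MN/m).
Model: a uniform prismatic bar under axial load, so k = (A·E) / L.
Convert to SI units:
  E = 162 GPa = 1.62 × 10¹¹ Pa
Substitute:
  k = (0.000284 × (1.62 × 10¹¹)) / 4.25
  k = 1.083 × 10⁷ N/m
Convert: k = 1.083 × 10⁷ N/m = 10.83 MN/m
Final answer: k = 10.83 MN/m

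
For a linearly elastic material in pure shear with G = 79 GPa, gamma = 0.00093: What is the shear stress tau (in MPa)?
Model: a linearly elastic material in pure shear, so tau = G·gamma.
Convert to SI units:
  G = 79 GPa = 7.9 × 10¹⁰ Pa
Substitute:
  tau = (7.9 × 10¹⁰) × 0.00093
  tau = 7.347 × 10⁷ Pa
Convert: tau = 7.347 × 10⁷ Pa = 73.47 MPa
Final answer: tau = 73.47 MPa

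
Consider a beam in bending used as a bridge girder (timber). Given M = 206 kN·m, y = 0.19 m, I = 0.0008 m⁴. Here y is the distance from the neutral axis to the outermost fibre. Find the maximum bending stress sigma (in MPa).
Model: a beam in bending, so sigma = (M·y) / I.
Convert to SI units:
  M = 206 kN·m = 206000 N·m
Substitute:
  sigma = (206000 × 0.19) / 0.0008
  sigma = 4.892 × 10⁷ Pa
Convert: sigma = 4.892 × 10⁷ Pa = 48.92 MPa
Final answer: sigma = 48.92 MPa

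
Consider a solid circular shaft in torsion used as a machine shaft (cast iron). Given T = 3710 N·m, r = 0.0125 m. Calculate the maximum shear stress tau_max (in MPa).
Model: a solid circular shaft in torsion, so tau_max = (2·T) / (π·r^3).
Substitute:
  tau_max = (2 × 3710) / (π × 0.0125^3)
  tau_max = 1.209 × 10⁹ Pa
Convert: tau_max = 1.209 × 10⁹ Pa = 1209 MPa
Final answer: tau_max = 1209 MPa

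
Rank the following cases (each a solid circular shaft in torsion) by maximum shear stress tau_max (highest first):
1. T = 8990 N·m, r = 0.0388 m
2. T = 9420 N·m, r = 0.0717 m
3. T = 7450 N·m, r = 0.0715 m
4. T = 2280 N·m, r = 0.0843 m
Model: a solid circular shaft in torsion, so tau_max = (2·T) / (π·r^3) (SI units).
  Case 1: tau_max = (2 × 8990) / (π × 0.0388^3) = 9.798 × 10⁷ Pa = 97.98 MPa
  Case 2: tau_max = (2 × 9420) / (π × 0.0717^3) = 1.627 × 10⁷ Pa = 16.27 MPa
  Case 3: tau_max = (2 × 7450) / (π × 0.0715^3) = 1.298 × 10⁷ Pa = 12.98 MPa
  Case 4: tau_max = (2 × 2280) / (π × 0.0843^3) = 2.423 × 10⁶ Pa = 2.423 MPa
Ordering: 97.98 MPa (case 1) > 16.27 MPa (case 2) > 12.98 MPa (case 3) > 2.423 MPa (case 4)
Final answer: 1, 2, 3, 4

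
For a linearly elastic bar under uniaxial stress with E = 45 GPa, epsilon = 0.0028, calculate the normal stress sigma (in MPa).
Model: a linearly elastic bar under uniaxial stress, so epsilon = sigma / E.
Solve for sigma: sigma = epsilon·E.
Convert to SI units:
  E = 45 GPa = 4.5 × 10¹⁰ Pa
Substitute:
  sigma = 0.0028 × (4.5 × 10¹⁰)
  sigma = 1.26 × 10⁸ Pa
Convert: sigma = 1.26 × 10⁸ Pa = 126 MPa
Final answer: sigma = 126 MPa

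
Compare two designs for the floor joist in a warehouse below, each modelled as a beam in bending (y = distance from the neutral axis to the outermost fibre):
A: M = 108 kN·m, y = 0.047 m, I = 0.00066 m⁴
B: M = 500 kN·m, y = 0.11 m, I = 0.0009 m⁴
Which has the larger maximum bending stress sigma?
Model: a beam in bending (y = distance from the neutral axis to the outermost fibre), so sigma = (M·y) / I (SI units).
  A: sigma = (108000 × 0.047) / 0.00066 = 7.691 × 10⁶ Pa = 7.691 MPa
  B: sigma = (500000 × 0.11) / 0.0009 = 6.111 × 10⁷ Pa = 61.11 MPa
61.11 MPa > 7.691 MPa, so B is larger.
Final answer: B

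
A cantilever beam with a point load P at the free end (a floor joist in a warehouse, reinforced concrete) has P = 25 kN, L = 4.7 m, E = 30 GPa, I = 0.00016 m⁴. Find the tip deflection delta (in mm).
Model: a cantilever beam with a point load P at the free end, so delta = (P·L^3) / (3·E·I).
Convert to SI units:
  P = 25 kN = 25000 N
  E = 30 GPa = 3 × 10¹⁰ Pa
Substitute:
  delta = (25000 × 4.7^3) / (3 × (3 × 10¹⁰) × 0.00016)
  delta = 0.1802 m
Convert: delta = 0.1802 m = 180.2 mm
Final answer: delta = 180.2 mm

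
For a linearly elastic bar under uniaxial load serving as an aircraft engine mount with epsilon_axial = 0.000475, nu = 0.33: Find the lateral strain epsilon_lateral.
Model: a linearly elastic bar under uniaxial load, so epsilon_lateral = -nu·epsilon_axial.
Substitute:
  epsilon_lateral = -(0.33 × 0.000475)
  epsilon_lateral = -0.0001568
Final answer: epsilon_lateral = -0.0001568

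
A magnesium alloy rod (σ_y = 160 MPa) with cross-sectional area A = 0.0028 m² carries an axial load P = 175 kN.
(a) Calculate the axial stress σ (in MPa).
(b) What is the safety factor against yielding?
(a) Axial stress σ = P/A. Convert P = 175 kN = 175000 N.
  σ = 175000 / 0.0028 = 6.25 × 10⁷ Pa = 62.5 MPa
(b) Safety factor SF = σ_y/σ = 160 / 62.5 = 2.56
Final answer: (a) σ = 62.5 MPa, (b) SF = 2.56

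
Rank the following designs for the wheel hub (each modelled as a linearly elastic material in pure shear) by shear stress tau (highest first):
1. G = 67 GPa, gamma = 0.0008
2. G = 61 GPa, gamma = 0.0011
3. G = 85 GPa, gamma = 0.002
Model: a linearly elastic material in pure shear, so tau = G·gamma (SI units).
  Case 1: tau = (6.7 × 10¹⁰) × 0.0008 = 5.36 × 10⁷ Pa = 53.6 MPa
  Case 2: tau = (6.1 × 10¹⁰) × 0.0011 = 6.71 × 10⁷ Pa = 67.1 MPa
  Case 3: tau = (8.5 × 10¹⁰) × 0.002 = 1.7 × 10⁸ Pa = 170 MPa
Ordering: 170 MPa (case 3) > 67.1 MPa (case 2) > 53.6 MPa (case 1)
Final answer: 3, 2, 1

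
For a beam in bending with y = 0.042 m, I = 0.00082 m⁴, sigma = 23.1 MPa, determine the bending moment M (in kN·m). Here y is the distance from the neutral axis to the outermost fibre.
Model: a beam in bending, so sigma = (M·y) / I.
Solve for M: M = (sigma·I) / y.
Convert to SI units:
  sigma = 23.1 MPa = 2.31 × 10⁷ Pa
Substitute:
  M = ((2.31 × 10⁷) × 0.00082) / 0.042
  M = 451000 N·m
Convert: M = 451000 N·m = 451 kN·m
Final answer: M = 451 kN·m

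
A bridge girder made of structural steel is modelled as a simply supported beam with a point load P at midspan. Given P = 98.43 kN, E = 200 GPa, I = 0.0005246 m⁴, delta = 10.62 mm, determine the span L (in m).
Model: a simply supported beam with a point load P at midspan, so delta = (P·L^3) / (48·E·I).
Solve for L: L = ((48·delta·E·I) / P)^(1/3).
Convert to SI units:
  P = 98.43 kN = 98430 N
  E = 200 GPa = 2 × 10¹¹ Pa
  delta = 10.62 mm = 0.01062 m
Substitute:
  L = ((48 × 0.01062 × (2 × 10¹¹) × 0.0005246) / 98430)^(1/3)
  L = 8.16 m
Final answer: L = 8.16 m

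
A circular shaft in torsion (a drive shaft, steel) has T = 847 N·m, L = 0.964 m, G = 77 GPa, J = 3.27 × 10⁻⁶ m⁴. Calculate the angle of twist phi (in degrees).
Model: a circular shaft in torsion, so phi = (T·L) / (G·J).
Convert to SI units:
  G = 77 GPa = 7.7 × 10¹⁰ Pa
Substitute:
  phi = (847 × 0.964) / ((7.7 × 10¹⁰) × (3.27 × 10⁻⁶))
  phi = 0.003243 rad
Convert to degrees: phi = 0.003243 × 180/π = 0.1858°
Final answer: phi = 0.1858°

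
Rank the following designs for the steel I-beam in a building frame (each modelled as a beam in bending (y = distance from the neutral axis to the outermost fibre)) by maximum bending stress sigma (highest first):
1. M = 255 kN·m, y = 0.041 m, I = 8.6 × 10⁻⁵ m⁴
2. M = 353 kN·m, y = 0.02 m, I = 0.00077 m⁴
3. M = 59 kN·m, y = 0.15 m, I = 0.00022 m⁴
Model: a beam in bending (y = distance from the neutral axis to the outermost fibre), so sigma = (M·y) / I (SI units).
  Case 1: sigma = (255000 × 0.041) / (8.6 × 10⁻⁵) = 1.216 × 10⁸ Pa = 121.6 MPa
  Case 2: sigma = (353000 × 0.02) / 0.00077 = 9.169 × 10⁶ Pa = 9.169 MPa
  Case 3: sigma = (59000 × 0.15) / 0.00022 = 4.023 × 10⁷ Pa = 40.23 MPa
Ordering: 121.6 MPa (case 1) > 40.23 MPa (case 3) > 9.169 MPa (case 2)
Final answer: 1, 3, 2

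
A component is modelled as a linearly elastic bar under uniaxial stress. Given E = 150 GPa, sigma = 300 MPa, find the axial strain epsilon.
Model: a linearly elastic bar under uniaxial stress, so sigma = E·epsilon.
Solve for epsilon: epsilon = sigma / E.
Convert to SI units:
  E = 150 GPa = 1.5 × 10¹¹ Pa
  sigma = 300 MPa = 3 × 10⁸ Pa
Substitute:
  epsilon = (3 × 10⁸) / (1.5 × 10¹¹)
  epsilon = 0.002
Final answer: epsilon = 0.002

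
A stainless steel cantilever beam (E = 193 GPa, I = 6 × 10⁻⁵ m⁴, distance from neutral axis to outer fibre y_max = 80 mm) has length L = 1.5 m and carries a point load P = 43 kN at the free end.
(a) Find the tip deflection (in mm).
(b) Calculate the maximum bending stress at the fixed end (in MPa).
(a) Tip deflection of a cantilever with an end point load: δ = P·L^3 / (3·E·I). Convert P = 43 kN = 43000 N, E = 193 GPa = 1.93 × 10¹¹ Pa.
  δ = (43000 × 1.5^3) / (3 × (1.93 × 10¹¹) × (6 × 10⁻⁵)) = 0.004177 m = 4.177 mm
(b) Maximum bending moment at the fixed end: M = P·L = 43000 × 1.5 = 64500 N·m. Convert y_max = 80 mm = 0.08 m.
  σ = M·y_max / I = (64500 × 0.08) / (6 × 10⁻⁵) = 8.6 × 10⁷ Pa = 86 MPa
Final answer: (a) δ = 4.177 mm, (b) σ = 86 MPa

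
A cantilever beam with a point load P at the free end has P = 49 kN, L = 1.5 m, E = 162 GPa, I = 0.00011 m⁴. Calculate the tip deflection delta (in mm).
Model: a cantilever beam with a point load P at the free end, so delta = (P·L^3) / (3·E·I).
Convert to SI units:
  P = 49 kN = 49000 N
  E = 162 GPa = 1.62 × 10¹¹ Pa
Substitute:
  delta = (49000 × 1.5^3) / (3 × (1.62 × 10¹¹) × 0.00011)
  delta = 0.003093 m
Convert: delta = 0.003093 m = 3.093 mm
Final answer: delta = 3.093 mm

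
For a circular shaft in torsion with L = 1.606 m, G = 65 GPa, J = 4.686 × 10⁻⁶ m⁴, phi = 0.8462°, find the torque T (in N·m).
Model: a circular shaft in torsion, so phi = (T·L) / (G·J).
Solve for T: T = (phi·G·J) / L.
Convert to SI units:
  G = 65 GPa = 6.5 × 10¹⁰ Pa
  phi = 0.8462° = 0.01477 rad
Substitute:
  T = (0.01477 × (6.5 × 10¹⁰) × (4.686 × 10⁻⁶)) / 1.606
  T = 2801 N·m
Final answer: T = 2801 N·m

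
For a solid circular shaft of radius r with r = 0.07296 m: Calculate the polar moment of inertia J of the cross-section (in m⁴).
Model: a solid circular shaft of radius r, so J = (π·r^4) / 2.
Substitute:
  J = (π × 0.07296^4) / 2
  J = 4.451 × 10⁻⁵ m⁴
Final answer: J = 4.451 × 10⁻⁵ m⁴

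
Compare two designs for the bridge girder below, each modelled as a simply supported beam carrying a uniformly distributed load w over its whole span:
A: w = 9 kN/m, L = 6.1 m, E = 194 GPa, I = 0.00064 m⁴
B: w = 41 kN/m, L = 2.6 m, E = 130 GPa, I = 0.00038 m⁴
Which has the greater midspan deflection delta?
Model: a simply supported beam carrying a uniformly distributed load w over its whole span, so delta = (5·w·L^4) / (384·E·I) (SI units).
  A: delta = (5 × 9000 × 6.1^4) / (384 × (1.94 × 10¹¹) × 0.00064) = 0.001307 m = 1.307 mm
  B: delta = (5 × 41000 × 2.6^4) / (384 × (1.3 × 10¹¹) × 0.00038) = 0.0004938 m = 0.4938 mm
1.307 mm > 0.4938 mm, so A is larger.
Final answer: A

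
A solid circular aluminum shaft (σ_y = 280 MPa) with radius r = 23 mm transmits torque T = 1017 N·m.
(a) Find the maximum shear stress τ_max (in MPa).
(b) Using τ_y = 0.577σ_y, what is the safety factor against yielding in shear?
(a) For a solid circular shaft, τ_max = T·r/J with J = π·r^4/2, i.e. τ_max = 2·T / (π·r^3). Convert r = 23 mm = 0.023 m.
  τ_max = (2 × 1017) / (π × 0.023^3) = 5.321 × 10⁷ Pa = 53.21 MPa
(b) τ_y = 0.577 × 280 = 161.56 MPa
  SF = τ_y/τ_max = 161.56 / 53.21 = 3.036
Final answer: (a) τ_max = 53.21 MPa, (b) SF = 3.036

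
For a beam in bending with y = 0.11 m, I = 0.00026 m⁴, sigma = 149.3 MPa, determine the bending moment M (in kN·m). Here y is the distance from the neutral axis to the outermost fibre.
Model: a beam in bending, so sigma = (M·y) / I.
Solve for M: M = (sigma·I) / y.
Convert to SI units:
  sigma = 149.3 MPa = 1.493 × 10⁸ Pa
Substitute:
  M = ((1.493 × 10⁸) × 0.00026) / 0.11
  M = 352900 N·m
Convert: M = 352900 N·m = 352.9 kN·m
Final answer: M = 352.9 kN·m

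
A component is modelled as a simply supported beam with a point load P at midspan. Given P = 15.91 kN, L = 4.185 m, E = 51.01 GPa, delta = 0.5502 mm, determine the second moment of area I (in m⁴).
Model: a simply supported beam with a point load P at midspan, so delta = (P·L^3) / (48·E·I).
Solve for I: I = (P·L^3) / (48·delta·E).
Convert to SI units:
  P = 15.91 kN = 15910 N
  E = 51.01 GPa = 5.101 × 10¹⁰ Pa
  delta = 0.5502 mm = 0.0005502 m
Substitute:
  I = (15910 × 4.185^3) / (48 × 0.0005502 × (5.101 × 10¹⁰))
  I = 0.0008656 m⁴
Final answer: I = 0.0008656 m⁴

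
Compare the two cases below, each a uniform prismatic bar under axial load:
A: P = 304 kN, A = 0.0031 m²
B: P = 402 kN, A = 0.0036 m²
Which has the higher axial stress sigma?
Model: a uniform prismatic bar under axial load, so sigma = P / A (SI units).
  A: sigma = 304000 / 0.0031 = 9.806 × 10⁷ Pa = 98.06 MPa
  B: sigma = 402000 / 0.0036 = 1.117 × 10⁸ Pa = 111.7 MPa
111.7 MPa > 98.06 MPa, so B is larger.
Final answer: B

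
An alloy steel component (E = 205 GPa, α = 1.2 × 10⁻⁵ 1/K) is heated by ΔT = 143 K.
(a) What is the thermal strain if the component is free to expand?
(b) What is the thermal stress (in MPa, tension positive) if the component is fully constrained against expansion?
(a) Free thermal strain ε_th = α·ΔT = (1.2 × 10⁻⁵) × 143 = 0.001716
(b) Fully constrained, the expansion is suppressed, so σ = -E·α·ΔT. Convert E = 205 GPa = 2.05 × 10¹¹ Pa.
  σ = -(2.05 × 10¹¹) × (1.2 × 10⁻⁵) × 143 = -3.518 × 10⁸ Pa = -351.8 MPa (compressive)
Final answer: (a) ε_th = 0.001716, (b) σ = -351.8 MPa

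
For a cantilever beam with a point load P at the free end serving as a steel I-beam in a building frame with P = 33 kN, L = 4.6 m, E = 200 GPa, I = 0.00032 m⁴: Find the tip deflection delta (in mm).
Model: a cantilever beam with a point load P at the free end, so delta = (P·L^3) / (3·E·I).
Convert to SI units:
  P = 33 kN = 33000 N
  E = 200 GPa = 2 × 10¹¹ Pa
Substitute:
  delta = (33000 × 4.6^3) / (3 × (2 × 10¹¹) × 0.00032)
  delta = 0.01673 m
Convert: delta = 0.01673 m = 16.73 mm
Final answer: delta = 16.73 mm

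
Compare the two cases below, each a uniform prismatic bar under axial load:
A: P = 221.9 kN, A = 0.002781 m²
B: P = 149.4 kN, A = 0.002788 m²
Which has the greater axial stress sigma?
Model: a uniform prismatic bar under axial load, so sigma = P / A (SI units).
  A: sigma = 221900 / 0.002781 = 7.979 × 10⁷ Pa = 79.79 MPa
  B: sigma = 149400 / 0.002788 = 5.359 × 10⁷ Pa = 53.59 MPa
79.79 MPa > 53.59 MPa, so A is larger.
Final answer: A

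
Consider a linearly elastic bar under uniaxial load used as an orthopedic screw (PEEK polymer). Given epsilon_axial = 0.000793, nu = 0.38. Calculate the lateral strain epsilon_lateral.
Model: a linearly elastic bar under uniaxial load, so epsilon_lateral = -nu·epsilon_axial.
Substitute:
  epsilon_lateral = -(0.38 × 0.000793)
  epsilon_lateral = -0.0003013
Final answer: epsilon_lateral = -0.0003013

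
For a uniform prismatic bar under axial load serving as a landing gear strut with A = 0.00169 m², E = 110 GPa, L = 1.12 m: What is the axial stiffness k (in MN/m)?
Model: a uniform prismatic bar under axial load, so k = (A·E) / L.
Convert to SI units:
  E = 110 GPa = 1.1 × 10¹¹ Pa
Substitute:
  k = (0.00169 × (1.1 × 10¹¹)) / 1.12
  k = 1.66 × 10⁸ N/m
Convert: k = 1.66 × 10⁸ N/m = 166 MN/m
Final answer: k = 166 MN/m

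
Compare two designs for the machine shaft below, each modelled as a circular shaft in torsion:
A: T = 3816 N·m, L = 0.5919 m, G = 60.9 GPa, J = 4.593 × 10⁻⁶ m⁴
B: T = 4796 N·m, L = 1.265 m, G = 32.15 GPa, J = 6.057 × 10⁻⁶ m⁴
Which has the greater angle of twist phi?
Model: a circular shaft in torsion, so phi = (T·L) / (G·J) (SI units).
  A: phi = (3816 × 0.5919) / ((6.09 × 10¹⁰) × (4.593 × 10⁻⁶)) = 0.008075 rad = 0.4627°
  B: phi = (4796 × 1.265) / ((3.215 × 10¹⁰) × (6.057 × 10⁻⁶)) = 0.03116 rad = 1.785°
1.785° > 0.4627°, so B is larger.
Final answer: B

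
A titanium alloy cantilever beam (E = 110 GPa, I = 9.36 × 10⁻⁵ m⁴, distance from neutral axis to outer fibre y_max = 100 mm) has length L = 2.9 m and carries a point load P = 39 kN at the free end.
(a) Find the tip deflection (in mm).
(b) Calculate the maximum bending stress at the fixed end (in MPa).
(a) Tip deflection of a cantilever with an end point load: δ = P·L^3 / (3·E·I). Convert P = 39 kN = 39000 N, E = 110 GPa = 1.1 × 10¹¹ Pa.
  δ = (39000 × 2.9^3) / (3 × (1.1 × 10¹¹) × (9.36 × 10⁻⁵)) = 0.03079 m = 30.79 mm
(b) Maximum bending moment at the fixed end: M = P·L = 39000 × 2.9 = 113100 N·m. Convert y_max = 100 mm = 0.1 m.
  σ = M·y_max / I = (113100 × 0.1) / (9.36 × 10⁻⁵) = 1.208 × 10⁸ Pa = 120.8 MPa
Final answer: (a) δ = 30.79 mm, (b) σ = 120.8 MPa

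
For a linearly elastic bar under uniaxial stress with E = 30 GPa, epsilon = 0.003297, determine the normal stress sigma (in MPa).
Model: a linearly elastic bar under uniaxial stress, so epsilon = sigma / E.
Solve for sigma: sigma = epsilon·E.
Convert to SI units:
  E = 30 GPa = 3 × 10¹⁰ Pa
Substitute:
  sigma = 0.003297 × (3 × 10¹⁰)
  sigma = 9.891 × 10⁷ Pa
Convert: sigma = 9.891 × 10⁷ Pa = 98.91 MPa
Final answer: sigma = 98.91 MPa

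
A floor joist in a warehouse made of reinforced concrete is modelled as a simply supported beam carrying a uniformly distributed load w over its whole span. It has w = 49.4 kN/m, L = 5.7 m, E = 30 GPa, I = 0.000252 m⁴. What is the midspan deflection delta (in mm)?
Model: a simply supported beam carrying a uniformly distributed load w over its whole span, so delta = (5·w·L^4) / (384·E·I).
Convert to SI units:
  w = 49.4 kN/m = 49400 N/m
  E = 30 GPa = 3 × 10¹⁰ Pa
Substitute:
  delta = (5 × 49400 × 5.7^4) / (384 × (3 × 10¹⁰) × 0.000252)
  delta = 0.08981 m
Convert: delta = 0.08981 m = 89.81 mm
Final answer: delta = 89.81 mm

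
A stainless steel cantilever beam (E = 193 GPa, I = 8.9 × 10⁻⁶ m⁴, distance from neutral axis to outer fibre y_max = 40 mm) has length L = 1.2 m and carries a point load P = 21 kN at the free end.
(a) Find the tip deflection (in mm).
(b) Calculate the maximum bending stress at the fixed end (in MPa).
(a) Tip deflection of a cantilever with an end point load: δ = P·L^3 / (3·E·I). Convert P = 21 kN = 21000 N, E = 193 GPa = 1.93 × 10¹¹ Pa.
  δ = (21000 × 1.2^3) / (3 × (1.93 × 10¹¹) × (8.9 × 10⁻⁶)) = 0.007042 m = 7.042 mm
(b) Maximum bending moment at the fixed end: M = P·L = 21000 × 1.2 = 25200 N·m. Convert y_max = 40 mm = 0.04 m.
  σ = M·y_max / I = (25200 × 0.04) / (8.9 × 10⁻⁶) = 1.133 × 10⁸ Pa = 113.3 MPa
Final answer: (a) δ = 7.042 mm, (b) σ = 113.3 MPa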